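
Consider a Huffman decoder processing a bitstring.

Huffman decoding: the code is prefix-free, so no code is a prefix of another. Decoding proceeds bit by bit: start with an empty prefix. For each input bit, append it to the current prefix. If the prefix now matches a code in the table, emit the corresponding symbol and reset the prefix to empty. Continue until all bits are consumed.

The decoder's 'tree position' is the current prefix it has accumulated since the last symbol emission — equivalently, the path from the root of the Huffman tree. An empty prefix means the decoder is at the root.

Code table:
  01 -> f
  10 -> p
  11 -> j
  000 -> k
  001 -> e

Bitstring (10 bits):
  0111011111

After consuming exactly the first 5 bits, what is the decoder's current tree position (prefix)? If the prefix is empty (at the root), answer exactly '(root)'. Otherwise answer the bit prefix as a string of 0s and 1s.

Answer: 0

Derivation:
Bit 0: prefix='0' (no match yet)
Bit 1: prefix='01' -> emit 'f', reset
Bit 2: prefix='1' (no match yet)
Bit 3: prefix='11' -> emit 'j', reset
Bit 4: prefix='0' (no match yet)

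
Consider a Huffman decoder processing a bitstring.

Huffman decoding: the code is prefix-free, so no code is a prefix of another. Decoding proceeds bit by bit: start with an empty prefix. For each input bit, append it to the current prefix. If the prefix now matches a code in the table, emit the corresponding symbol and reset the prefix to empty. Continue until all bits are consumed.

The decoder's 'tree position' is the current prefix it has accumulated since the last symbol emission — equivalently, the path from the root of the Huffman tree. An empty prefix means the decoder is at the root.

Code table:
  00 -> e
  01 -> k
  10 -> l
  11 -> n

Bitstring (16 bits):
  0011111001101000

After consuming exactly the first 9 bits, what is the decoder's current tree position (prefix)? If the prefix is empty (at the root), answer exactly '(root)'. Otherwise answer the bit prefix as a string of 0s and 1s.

Answer: 0

Derivation:
Bit 0: prefix='0' (no match yet)
Bit 1: prefix='00' -> emit 'e', reset
Bit 2: prefix='1' (no match yet)
Bit 3: prefix='11' -> emit 'n', reset
Bit 4: prefix='1' (no match yet)
Bit 5: prefix='11' -> emit 'n', reset
Bit 6: prefix='1' (no match yet)
Bit 7: prefix='10' -> emit 'l', reset
Bit 8: prefix='0' (no match yet)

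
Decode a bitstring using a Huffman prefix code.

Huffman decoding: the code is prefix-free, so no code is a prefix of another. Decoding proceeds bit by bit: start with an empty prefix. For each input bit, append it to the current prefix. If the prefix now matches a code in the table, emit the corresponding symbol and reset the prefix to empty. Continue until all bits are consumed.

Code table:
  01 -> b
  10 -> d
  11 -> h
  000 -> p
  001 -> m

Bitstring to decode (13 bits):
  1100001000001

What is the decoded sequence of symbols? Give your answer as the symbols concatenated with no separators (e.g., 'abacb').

Bit 0: prefix='1' (no match yet)
Bit 1: prefix='11' -> emit 'h', reset
Bit 2: prefix='0' (no match yet)
Bit 3: prefix='00' (no match yet)
Bit 4: prefix='000' -> emit 'p', reset
Bit 5: prefix='0' (no match yet)
Bit 6: prefix='01' -> emit 'b', reset
Bit 7: prefix='0' (no match yet)
Bit 8: prefix='00' (no match yet)
Bit 9: prefix='000' -> emit 'p', reset
Bit 10: prefix='0' (no match yet)
Bit 11: prefix='00' (no match yet)
Bit 12: prefix='001' -> emit 'm', reset

Answer: hpbpm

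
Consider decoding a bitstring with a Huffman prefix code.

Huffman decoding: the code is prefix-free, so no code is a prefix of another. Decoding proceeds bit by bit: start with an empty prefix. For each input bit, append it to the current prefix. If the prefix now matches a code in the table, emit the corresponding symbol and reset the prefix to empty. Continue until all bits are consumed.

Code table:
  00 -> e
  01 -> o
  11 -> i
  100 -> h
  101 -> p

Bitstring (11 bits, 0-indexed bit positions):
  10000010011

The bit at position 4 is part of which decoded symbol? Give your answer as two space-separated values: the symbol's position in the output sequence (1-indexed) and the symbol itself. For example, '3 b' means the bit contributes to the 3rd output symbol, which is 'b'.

Bit 0: prefix='1' (no match yet)
Bit 1: prefix='10' (no match yet)
Bit 2: prefix='100' -> emit 'h', reset
Bit 3: prefix='0' (no match yet)
Bit 4: prefix='00' -> emit 'e', reset
Bit 5: prefix='0' (no match yet)
Bit 6: prefix='01' -> emit 'o', reset
Bit 7: prefix='0' (no match yet)
Bit 8: prefix='00' -> emit 'e', reset

Answer: 2 e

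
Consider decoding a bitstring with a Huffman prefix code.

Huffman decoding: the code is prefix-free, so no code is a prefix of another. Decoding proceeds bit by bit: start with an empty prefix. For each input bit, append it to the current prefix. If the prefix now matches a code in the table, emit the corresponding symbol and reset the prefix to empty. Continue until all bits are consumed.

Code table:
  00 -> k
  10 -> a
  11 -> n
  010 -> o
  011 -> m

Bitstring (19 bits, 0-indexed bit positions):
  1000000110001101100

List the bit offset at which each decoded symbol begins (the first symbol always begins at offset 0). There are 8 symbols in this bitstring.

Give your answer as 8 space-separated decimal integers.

Bit 0: prefix='1' (no match yet)
Bit 1: prefix='10' -> emit 'a', reset
Bit 2: prefix='0' (no match yet)
Bit 3: prefix='00' -> emit 'k', reset
Bit 4: prefix='0' (no match yet)
Bit 5: prefix='00' -> emit 'k', reset
Bit 6: prefix='0' (no match yet)
Bit 7: prefix='01' (no match yet)
Bit 8: prefix='011' -> emit 'm', reset
Bit 9: prefix='0' (no match yet)
Bit 10: prefix='00' -> emit 'k', reset
Bit 11: prefix='0' (no match yet)
Bit 12: prefix='01' (no match yet)
Bit 13: prefix='011' -> emit 'm', reset
Bit 14: prefix='0' (no match yet)
Bit 15: prefix='01' (no match yet)
Bit 16: prefix='011' -> emit 'm', reset
Bit 17: prefix='0' (no match yet)
Bit 18: prefix='00' -> emit 'k', reset

Answer: 0 2 4 6 9 11 14 17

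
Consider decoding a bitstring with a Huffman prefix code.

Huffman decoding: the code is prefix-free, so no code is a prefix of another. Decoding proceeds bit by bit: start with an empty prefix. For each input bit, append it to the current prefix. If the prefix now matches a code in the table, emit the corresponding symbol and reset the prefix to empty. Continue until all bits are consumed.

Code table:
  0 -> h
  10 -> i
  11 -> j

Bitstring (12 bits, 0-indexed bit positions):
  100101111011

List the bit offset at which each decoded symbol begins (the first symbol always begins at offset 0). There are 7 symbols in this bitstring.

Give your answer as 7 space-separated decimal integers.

Answer: 0 2 3 5 7 9 10

Derivation:
Bit 0: prefix='1' (no match yet)
Bit 1: prefix='10' -> emit 'i', reset
Bit 2: prefix='0' -> emit 'h', reset
Bit 3: prefix='1' (no match yet)
Bit 4: prefix='10' -> emit 'i', reset
Bit 5: prefix='1' (no match yet)
Bit 6: prefix='11' -> emit 'j', reset
Bit 7: prefix='1' (no match yet)
Bit 8: prefix='11' -> emit 'j', reset
Bit 9: prefix='0' -> emit 'h', reset
Bit 10: prefix='1' (no match yet)
Bit 11: prefix='11' -> emit 'j', reset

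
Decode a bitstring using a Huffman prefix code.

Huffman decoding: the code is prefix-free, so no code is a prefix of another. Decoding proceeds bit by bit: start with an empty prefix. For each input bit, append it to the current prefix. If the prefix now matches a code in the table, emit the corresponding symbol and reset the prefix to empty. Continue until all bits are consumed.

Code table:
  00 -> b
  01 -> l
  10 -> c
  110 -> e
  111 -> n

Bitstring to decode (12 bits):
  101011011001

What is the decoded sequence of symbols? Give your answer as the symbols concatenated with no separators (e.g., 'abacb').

Bit 0: prefix='1' (no match yet)
Bit 1: prefix='10' -> emit 'c', reset
Bit 2: prefix='1' (no match yet)
Bit 3: prefix='10' -> emit 'c', reset
Bit 4: prefix='1' (no match yet)
Bit 5: prefix='11' (no match yet)
Bit 6: prefix='110' -> emit 'e', reset
Bit 7: prefix='1' (no match yet)
Bit 8: prefix='11' (no match yet)
Bit 9: prefix='110' -> emit 'e', reset
Bit 10: prefix='0' (no match yet)
Bit 11: prefix='01' -> emit 'l', reset

Answer: cceel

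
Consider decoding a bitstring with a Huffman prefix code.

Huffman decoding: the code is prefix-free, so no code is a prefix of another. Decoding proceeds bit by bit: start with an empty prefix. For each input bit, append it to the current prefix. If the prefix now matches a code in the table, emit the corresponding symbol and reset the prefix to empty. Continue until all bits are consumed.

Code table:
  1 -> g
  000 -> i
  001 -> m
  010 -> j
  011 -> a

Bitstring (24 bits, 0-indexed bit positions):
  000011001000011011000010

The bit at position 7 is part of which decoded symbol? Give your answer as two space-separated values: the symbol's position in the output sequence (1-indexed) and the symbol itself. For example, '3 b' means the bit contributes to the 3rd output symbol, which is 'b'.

Answer: 3 m

Derivation:
Bit 0: prefix='0' (no match yet)
Bit 1: prefix='00' (no match yet)
Bit 2: prefix='000' -> emit 'i', reset
Bit 3: prefix='0' (no match yet)
Bit 4: prefix='01' (no match yet)
Bit 5: prefix='011' -> emit 'a', reset
Bit 6: prefix='0' (no match yet)
Bit 7: prefix='00' (no match yet)
Bit 8: prefix='001' -> emit 'm', reset
Bit 9: prefix='0' (no match yet)
Bit 10: prefix='00' (no match yet)
Bit 11: prefix='000' -> emit 'i', reset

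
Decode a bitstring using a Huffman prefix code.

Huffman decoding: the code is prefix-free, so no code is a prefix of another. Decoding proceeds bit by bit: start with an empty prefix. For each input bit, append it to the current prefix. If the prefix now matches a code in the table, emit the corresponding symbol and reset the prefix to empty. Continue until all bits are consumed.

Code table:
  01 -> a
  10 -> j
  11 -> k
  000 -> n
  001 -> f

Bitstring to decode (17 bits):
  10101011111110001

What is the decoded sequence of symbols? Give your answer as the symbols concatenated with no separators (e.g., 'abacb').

Bit 0: prefix='1' (no match yet)
Bit 1: prefix='10' -> emit 'j', reset
Bit 2: prefix='1' (no match yet)
Bit 3: prefix='10' -> emit 'j', reset
Bit 4: prefix='1' (no match yet)
Bit 5: prefix='10' -> emit 'j', reset
Bit 6: prefix='1' (no match yet)
Bit 7: prefix='11' -> emit 'k', reset
Bit 8: prefix='1' (no match yet)
Bit 9: prefix='11' -> emit 'k', reset
Bit 10: prefix='1' (no match yet)
Bit 11: prefix='11' -> emit 'k', reset
Bit 12: prefix='1' (no match yet)
Bit 13: prefix='10' -> emit 'j', reset
Bit 14: prefix='0' (no match yet)
Bit 15: prefix='00' (no match yet)
Bit 16: prefix='001' -> emit 'f', reset

Answer: jjjkkkjf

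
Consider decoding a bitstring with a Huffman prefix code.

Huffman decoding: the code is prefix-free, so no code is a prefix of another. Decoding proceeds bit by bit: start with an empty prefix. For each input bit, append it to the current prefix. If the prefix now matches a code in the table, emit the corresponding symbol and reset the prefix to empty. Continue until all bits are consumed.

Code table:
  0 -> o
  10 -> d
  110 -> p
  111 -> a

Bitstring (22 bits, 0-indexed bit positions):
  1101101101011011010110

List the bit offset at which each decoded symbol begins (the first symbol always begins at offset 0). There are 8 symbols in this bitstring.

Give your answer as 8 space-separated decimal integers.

Bit 0: prefix='1' (no match yet)
Bit 1: prefix='11' (no match yet)
Bit 2: prefix='110' -> emit 'p', reset
Bit 3: prefix='1' (no match yet)
Bit 4: prefix='11' (no match yet)
Bit 5: prefix='110' -> emit 'p', reset
Bit 6: prefix='1' (no match yet)
Bit 7: prefix='11' (no match yet)
Bit 8: prefix='110' -> emit 'p', reset
Bit 9: prefix='1' (no match yet)
Bit 10: prefix='10' -> emit 'd', reset
Bit 11: prefix='1' (no match yet)
Bit 12: prefix='11' (no match yet)
Bit 13: prefix='110' -> emit 'p', reset
Bit 14: prefix='1' (no match yet)
Bit 15: prefix='11' (no match yet)
Bit 16: prefix='110' -> emit 'p', reset
Bit 17: prefix='1' (no match yet)
Bit 18: prefix='10' -> emit 'd', reset
Bit 19: prefix='1' (no match yet)
Bit 20: prefix='11' (no match yet)
Bit 21: prefix='110' -> emit 'p', reset

Answer: 0 3 6 9 11 14 17 19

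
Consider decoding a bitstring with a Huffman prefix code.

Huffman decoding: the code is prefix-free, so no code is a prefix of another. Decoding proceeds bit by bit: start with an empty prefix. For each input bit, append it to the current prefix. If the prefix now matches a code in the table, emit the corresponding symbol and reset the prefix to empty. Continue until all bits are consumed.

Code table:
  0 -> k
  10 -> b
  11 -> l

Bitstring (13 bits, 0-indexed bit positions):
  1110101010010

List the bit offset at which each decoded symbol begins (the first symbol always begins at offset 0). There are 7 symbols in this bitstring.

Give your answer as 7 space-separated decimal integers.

Answer: 0 2 4 6 8 10 11

Derivation:
Bit 0: prefix='1' (no match yet)
Bit 1: prefix='11' -> emit 'l', reset
Bit 2: prefix='1' (no match yet)
Bit 3: prefix='10' -> emit 'b', reset
Bit 4: prefix='1' (no match yet)
Bit 5: prefix='10' -> emit 'b', reset
Bit 6: prefix='1' (no match yet)
Bit 7: prefix='10' -> emit 'b', reset
Bit 8: prefix='1' (no match yet)
Bit 9: prefix='10' -> emit 'b', reset
Bit 10: prefix='0' -> emit 'k', reset
Bit 11: prefix='1' (no match yet)
Bit 12: prefix='10' -> emit 'b', reset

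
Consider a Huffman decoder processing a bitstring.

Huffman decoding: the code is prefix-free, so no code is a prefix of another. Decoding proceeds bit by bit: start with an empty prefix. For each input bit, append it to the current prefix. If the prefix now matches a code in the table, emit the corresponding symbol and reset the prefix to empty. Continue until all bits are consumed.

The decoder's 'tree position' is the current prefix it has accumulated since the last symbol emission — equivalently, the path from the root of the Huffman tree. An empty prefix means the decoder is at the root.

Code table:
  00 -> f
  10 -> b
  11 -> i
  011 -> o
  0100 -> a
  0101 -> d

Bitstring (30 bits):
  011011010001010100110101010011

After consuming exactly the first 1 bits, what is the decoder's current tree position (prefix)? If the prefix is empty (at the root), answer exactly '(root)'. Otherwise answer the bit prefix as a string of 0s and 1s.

Answer: 0

Derivation:
Bit 0: prefix='0' (no match yet)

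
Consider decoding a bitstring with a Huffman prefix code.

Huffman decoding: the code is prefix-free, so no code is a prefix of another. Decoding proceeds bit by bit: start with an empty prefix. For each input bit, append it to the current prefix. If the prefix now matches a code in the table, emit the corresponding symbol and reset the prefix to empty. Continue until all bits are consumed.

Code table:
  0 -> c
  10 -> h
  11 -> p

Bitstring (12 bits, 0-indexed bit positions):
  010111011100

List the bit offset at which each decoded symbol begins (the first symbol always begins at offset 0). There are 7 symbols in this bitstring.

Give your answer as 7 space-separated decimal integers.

Bit 0: prefix='0' -> emit 'c', reset
Bit 1: prefix='1' (no match yet)
Bit 2: prefix='10' -> emit 'h', reset
Bit 3: prefix='1' (no match yet)
Bit 4: prefix='11' -> emit 'p', reset
Bit 5: prefix='1' (no match yet)
Bit 6: prefix='10' -> emit 'h', reset
Bit 7: prefix='1' (no match yet)
Bit 8: prefix='11' -> emit 'p', reset
Bit 9: prefix='1' (no match yet)
Bit 10: prefix='10' -> emit 'h', reset
Bit 11: prefix='0' -> emit 'c', reset

Answer: 0 1 3 5 7 9 11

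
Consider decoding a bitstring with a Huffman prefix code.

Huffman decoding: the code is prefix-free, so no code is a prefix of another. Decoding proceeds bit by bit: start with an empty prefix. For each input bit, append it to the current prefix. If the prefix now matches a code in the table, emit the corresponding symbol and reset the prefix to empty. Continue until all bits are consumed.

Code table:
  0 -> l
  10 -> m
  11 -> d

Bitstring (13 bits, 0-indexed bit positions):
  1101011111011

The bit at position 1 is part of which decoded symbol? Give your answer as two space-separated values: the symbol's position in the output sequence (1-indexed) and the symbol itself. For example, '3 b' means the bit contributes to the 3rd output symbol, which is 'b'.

Answer: 1 d

Derivation:
Bit 0: prefix='1' (no match yet)
Bit 1: prefix='11' -> emit 'd', reset
Bit 2: prefix='0' -> emit 'l', reset
Bit 3: prefix='1' (no match yet)
Bit 4: prefix='10' -> emit 'm', reset
Bit 5: prefix='1' (no match yet)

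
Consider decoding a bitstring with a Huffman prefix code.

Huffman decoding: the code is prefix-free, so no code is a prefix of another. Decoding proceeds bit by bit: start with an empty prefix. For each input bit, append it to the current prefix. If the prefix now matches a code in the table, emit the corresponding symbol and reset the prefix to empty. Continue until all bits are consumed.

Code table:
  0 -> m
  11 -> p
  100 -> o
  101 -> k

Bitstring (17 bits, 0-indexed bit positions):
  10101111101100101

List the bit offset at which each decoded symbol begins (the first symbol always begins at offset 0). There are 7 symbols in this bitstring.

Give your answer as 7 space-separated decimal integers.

Answer: 0 3 4 6 8 11 14

Derivation:
Bit 0: prefix='1' (no match yet)
Bit 1: prefix='10' (no match yet)
Bit 2: prefix='101' -> emit 'k', reset
Bit 3: prefix='0' -> emit 'm', reset
Bit 4: prefix='1' (no match yet)
Bit 5: prefix='11' -> emit 'p', reset
Bit 6: prefix='1' (no match yet)
Bit 7: prefix='11' -> emit 'p', reset
Bit 8: prefix='1' (no match yet)
Bit 9: prefix='10' (no match yet)
Bit 10: prefix='101' -> emit 'k', reset
Bit 11: prefix='1' (no match yet)
Bit 12: prefix='10' (no match yet)
Bit 13: prefix='100' -> emit 'o', reset
Bit 14: prefix='1' (no match yet)
Bit 15: prefix='10' (no match yet)
Bit 16: prefix='101' -> emit 'k', reset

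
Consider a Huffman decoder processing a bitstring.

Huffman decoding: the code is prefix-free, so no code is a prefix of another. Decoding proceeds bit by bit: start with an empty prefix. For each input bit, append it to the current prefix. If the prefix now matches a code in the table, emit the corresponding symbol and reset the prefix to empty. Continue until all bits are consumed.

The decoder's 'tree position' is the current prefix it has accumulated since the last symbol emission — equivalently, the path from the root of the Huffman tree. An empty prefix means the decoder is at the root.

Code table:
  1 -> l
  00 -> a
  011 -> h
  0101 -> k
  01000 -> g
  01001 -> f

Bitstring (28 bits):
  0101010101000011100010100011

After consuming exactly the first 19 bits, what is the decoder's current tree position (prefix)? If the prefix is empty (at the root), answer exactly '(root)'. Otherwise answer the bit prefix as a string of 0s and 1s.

Answer: (root)

Derivation:
Bit 0: prefix='0' (no match yet)
Bit 1: prefix='01' (no match yet)
Bit 2: prefix='010' (no match yet)
Bit 3: prefix='0101' -> emit 'k', reset
Bit 4: prefix='0' (no match yet)
Bit 5: prefix='01' (no match yet)
Bit 6: prefix='010' (no match yet)
Bit 7: prefix='0101' -> emit 'k', reset
Bit 8: prefix='0' (no match yet)
Bit 9: prefix='01' (no match yet)
Bit 10: prefix='010' (no match yet)
Bit 11: prefix='0100' (no match yet)
Bit 12: prefix='01000' -> emit 'g', reset
Bit 13: prefix='0' (no match yet)
Bit 14: prefix='01' (no match yet)
Bit 15: prefix='011' -> emit 'h', reset
Bit 16: prefix='1' -> emit 'l', reset
Bit 17: prefix='0' (no match yet)
Bit 18: prefix='00' -> emit 'a', reset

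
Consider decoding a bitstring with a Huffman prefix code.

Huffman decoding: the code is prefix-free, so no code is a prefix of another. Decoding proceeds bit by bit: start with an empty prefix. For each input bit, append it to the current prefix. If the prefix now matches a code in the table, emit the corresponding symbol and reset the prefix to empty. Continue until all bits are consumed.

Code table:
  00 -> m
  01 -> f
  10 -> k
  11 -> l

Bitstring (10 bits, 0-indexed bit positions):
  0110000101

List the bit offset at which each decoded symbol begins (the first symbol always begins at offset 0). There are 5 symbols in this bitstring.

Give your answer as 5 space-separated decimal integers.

Answer: 0 2 4 6 8

Derivation:
Bit 0: prefix='0' (no match yet)
Bit 1: prefix='01' -> emit 'f', reset
Bit 2: prefix='1' (no match yet)
Bit 3: prefix='10' -> emit 'k', reset
Bit 4: prefix='0' (no match yet)
Bit 5: prefix='00' -> emit 'm', reset
Bit 6: prefix='0' (no match yet)
Bit 7: prefix='01' -> emit 'f', reset
Bit 8: prefix='0' (no match yet)
Bit 9: prefix='01' -> emit 'f', reset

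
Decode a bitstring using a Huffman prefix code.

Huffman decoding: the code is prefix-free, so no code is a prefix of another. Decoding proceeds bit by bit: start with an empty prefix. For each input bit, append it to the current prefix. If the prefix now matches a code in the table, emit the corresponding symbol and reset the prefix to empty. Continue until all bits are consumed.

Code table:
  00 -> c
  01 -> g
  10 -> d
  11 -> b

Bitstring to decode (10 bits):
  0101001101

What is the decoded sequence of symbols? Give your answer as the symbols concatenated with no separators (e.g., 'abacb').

Answer: ggcbg

Derivation:
Bit 0: prefix='0' (no match yet)
Bit 1: prefix='01' -> emit 'g', reset
Bit 2: prefix='0' (no match yet)
Bit 3: prefix='01' -> emit 'g', reset
Bit 4: prefix='0' (no match yet)
Bit 5: prefix='00' -> emit 'c', reset
Bit 6: prefix='1' (no match yet)
Bit 7: prefix='11' -> emit 'b', reset
Bit 8: prefix='0' (no match yet)
Bit 9: prefix='01' -> emit 'g', reset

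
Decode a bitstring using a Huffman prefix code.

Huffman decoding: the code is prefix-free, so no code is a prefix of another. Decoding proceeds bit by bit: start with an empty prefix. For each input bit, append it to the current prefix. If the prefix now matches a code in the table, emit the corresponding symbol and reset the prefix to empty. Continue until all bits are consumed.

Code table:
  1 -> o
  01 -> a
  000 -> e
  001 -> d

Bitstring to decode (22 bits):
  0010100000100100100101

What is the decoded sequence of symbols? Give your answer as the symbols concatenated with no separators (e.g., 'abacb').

Bit 0: prefix='0' (no match yet)
Bit 1: prefix='00' (no match yet)
Bit 2: prefix='001' -> emit 'd', reset
Bit 3: prefix='0' (no match yet)
Bit 4: prefix='01' -> emit 'a', reset
Bit 5: prefix='0' (no match yet)
Bit 6: prefix='00' (no match yet)
Bit 7: prefix='000' -> emit 'e', reset
Bit 8: prefix='0' (no match yet)
Bit 9: prefix='00' (no match yet)
Bit 10: prefix='001' -> emit 'd', reset
Bit 11: prefix='0' (no match yet)
Bit 12: prefix='00' (no match yet)
Bit 13: prefix='001' -> emit 'd', reset
Bit 14: prefix='0' (no match yet)
Bit 15: prefix='00' (no match yet)
Bit 16: prefix='001' -> emit 'd', reset
Bit 17: prefix='0' (no match yet)
Bit 18: prefix='00' (no match yet)
Bit 19: prefix='001' -> emit 'd', reset
Bit 20: prefix='0' (no match yet)
Bit 21: prefix='01' -> emit 'a', reset

Answer: daedddda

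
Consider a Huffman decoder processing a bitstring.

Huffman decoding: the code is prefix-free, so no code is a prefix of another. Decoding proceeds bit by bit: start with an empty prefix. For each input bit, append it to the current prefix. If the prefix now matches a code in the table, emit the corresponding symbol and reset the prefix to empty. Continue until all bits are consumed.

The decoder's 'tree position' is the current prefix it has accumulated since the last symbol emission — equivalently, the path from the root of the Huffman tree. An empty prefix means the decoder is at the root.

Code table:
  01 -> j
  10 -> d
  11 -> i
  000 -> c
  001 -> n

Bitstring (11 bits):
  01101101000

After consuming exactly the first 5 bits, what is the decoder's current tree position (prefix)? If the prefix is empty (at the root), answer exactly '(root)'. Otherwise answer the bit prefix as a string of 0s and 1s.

Answer: 1

Derivation:
Bit 0: prefix='0' (no match yet)
Bit 1: prefix='01' -> emit 'j', reset
Bit 2: prefix='1' (no match yet)
Bit 3: prefix='10' -> emit 'd', reset
Bit 4: prefix='1' (no match yet)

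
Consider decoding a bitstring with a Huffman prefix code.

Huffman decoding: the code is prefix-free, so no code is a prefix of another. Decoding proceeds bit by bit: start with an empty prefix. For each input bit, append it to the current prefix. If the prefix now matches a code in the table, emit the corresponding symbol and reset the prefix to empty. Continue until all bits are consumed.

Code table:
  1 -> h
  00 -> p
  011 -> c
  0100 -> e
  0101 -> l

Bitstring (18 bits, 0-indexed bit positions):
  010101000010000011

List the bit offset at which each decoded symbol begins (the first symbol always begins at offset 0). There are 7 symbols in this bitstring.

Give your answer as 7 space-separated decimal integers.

Bit 0: prefix='0' (no match yet)
Bit 1: prefix='01' (no match yet)
Bit 2: prefix='010' (no match yet)
Bit 3: prefix='0101' -> emit 'l', reset
Bit 4: prefix='0' (no match yet)
Bit 5: prefix='01' (no match yet)
Bit 6: prefix='010' (no match yet)
Bit 7: prefix='0100' -> emit 'e', reset
Bit 8: prefix='0' (no match yet)
Bit 9: prefix='00' -> emit 'p', reset
Bit 10: prefix='1' -> emit 'h', reset
Bit 11: prefix='0' (no match yet)
Bit 12: prefix='00' -> emit 'p', reset
Bit 13: prefix='0' (no match yet)
Bit 14: prefix='00' -> emit 'p', reset
Bit 15: prefix='0' (no match yet)
Bit 16: prefix='01' (no match yet)
Bit 17: prefix='011' -> emit 'c', reset

Answer: 0 4 8 10 11 13 15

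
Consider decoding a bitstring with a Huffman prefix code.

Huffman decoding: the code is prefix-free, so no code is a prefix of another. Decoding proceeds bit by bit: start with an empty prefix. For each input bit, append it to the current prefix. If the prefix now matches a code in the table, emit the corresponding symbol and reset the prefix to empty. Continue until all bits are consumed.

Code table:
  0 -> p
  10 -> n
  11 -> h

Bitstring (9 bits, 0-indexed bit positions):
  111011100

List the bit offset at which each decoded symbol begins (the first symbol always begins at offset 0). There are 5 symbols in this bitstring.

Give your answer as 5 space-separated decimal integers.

Bit 0: prefix='1' (no match yet)
Bit 1: prefix='11' -> emit 'h', reset
Bit 2: prefix='1' (no match yet)
Bit 3: prefix='10' -> emit 'n', reset
Bit 4: prefix='1' (no match yet)
Bit 5: prefix='11' -> emit 'h', reset
Bit 6: prefix='1' (no match yet)
Bit 7: prefix='10' -> emit 'n', reset
Bit 8: prefix='0' -> emit 'p', reset

Answer: 0 2 4 6 8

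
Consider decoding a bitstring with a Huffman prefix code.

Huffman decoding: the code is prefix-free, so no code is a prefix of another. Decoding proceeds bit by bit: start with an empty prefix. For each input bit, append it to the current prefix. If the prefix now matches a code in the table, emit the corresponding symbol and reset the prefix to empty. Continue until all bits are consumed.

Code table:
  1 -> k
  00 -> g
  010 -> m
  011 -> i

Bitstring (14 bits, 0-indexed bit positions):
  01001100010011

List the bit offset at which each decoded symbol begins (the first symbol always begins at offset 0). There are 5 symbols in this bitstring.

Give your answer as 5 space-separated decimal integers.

Bit 0: prefix='0' (no match yet)
Bit 1: prefix='01' (no match yet)
Bit 2: prefix='010' -> emit 'm', reset
Bit 3: prefix='0' (no match yet)
Bit 4: prefix='01' (no match yet)
Bit 5: prefix='011' -> emit 'i', reset
Bit 6: prefix='0' (no match yet)
Bit 7: prefix='00' -> emit 'g', reset
Bit 8: prefix='0' (no match yet)
Bit 9: prefix='01' (no match yet)
Bit 10: prefix='010' -> emit 'm', reset
Bit 11: prefix='0' (no match yet)
Bit 12: prefix='01' (no match yet)
Bit 13: prefix='011' -> emit 'i', reset

Answer: 0 3 6 8 11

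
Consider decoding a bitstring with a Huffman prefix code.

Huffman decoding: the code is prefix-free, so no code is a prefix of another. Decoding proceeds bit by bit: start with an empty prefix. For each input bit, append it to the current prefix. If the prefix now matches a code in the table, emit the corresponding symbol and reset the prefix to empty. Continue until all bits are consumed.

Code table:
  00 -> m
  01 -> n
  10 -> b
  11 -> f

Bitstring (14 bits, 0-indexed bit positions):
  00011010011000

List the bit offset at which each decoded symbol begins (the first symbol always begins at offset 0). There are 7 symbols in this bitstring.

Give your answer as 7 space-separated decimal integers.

Bit 0: prefix='0' (no match yet)
Bit 1: prefix='00' -> emit 'm', reset
Bit 2: prefix='0' (no match yet)
Bit 3: prefix='01' -> emit 'n', reset
Bit 4: prefix='1' (no match yet)
Bit 5: prefix='10' -> emit 'b', reset
Bit 6: prefix='1' (no match yet)
Bit 7: prefix='10' -> emit 'b', reset
Bit 8: prefix='0' (no match yet)
Bit 9: prefix='01' -> emit 'n', reset
Bit 10: prefix='1' (no match yet)
Bit 11: prefix='10' -> emit 'b', reset
Bit 12: prefix='0' (no match yet)
Bit 13: prefix='00' -> emit 'm', reset

Answer: 0 2 4 6 8 10 12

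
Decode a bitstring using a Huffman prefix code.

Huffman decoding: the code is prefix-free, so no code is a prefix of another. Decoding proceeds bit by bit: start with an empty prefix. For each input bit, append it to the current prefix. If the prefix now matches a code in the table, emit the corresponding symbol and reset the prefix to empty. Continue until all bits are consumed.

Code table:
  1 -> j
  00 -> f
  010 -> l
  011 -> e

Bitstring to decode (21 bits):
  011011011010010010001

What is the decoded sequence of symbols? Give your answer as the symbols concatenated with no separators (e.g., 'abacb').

Answer: eeelllfj

Derivation:
Bit 0: prefix='0' (no match yet)
Bit 1: prefix='01' (no match yet)
Bit 2: prefix='011' -> emit 'e', reset
Bit 3: prefix='0' (no match yet)
Bit 4: prefix='01' (no match yet)
Bit 5: prefix='011' -> emit 'e', reset
Bit 6: prefix='0' (no match yet)
Bit 7: prefix='01' (no match yet)
Bit 8: prefix='011' -> emit 'e', reset
Bit 9: prefix='0' (no match yet)
Bit 10: prefix='01' (no match yet)
Bit 11: prefix='010' -> emit 'l', reset
Bit 12: prefix='0' (no match yet)
Bit 13: prefix='01' (no match yet)
Bit 14: prefix='010' -> emit 'l', reset
Bit 15: prefix='0' (no match yet)
Bit 16: prefix='01' (no match yet)
Bit 17: prefix='010' -> emit 'l', reset
Bit 18: prefix='0' (no match yet)
Bit 19: prefix='00' -> emit 'f', reset
Bit 20: prefix='1' -> emit 'j', reset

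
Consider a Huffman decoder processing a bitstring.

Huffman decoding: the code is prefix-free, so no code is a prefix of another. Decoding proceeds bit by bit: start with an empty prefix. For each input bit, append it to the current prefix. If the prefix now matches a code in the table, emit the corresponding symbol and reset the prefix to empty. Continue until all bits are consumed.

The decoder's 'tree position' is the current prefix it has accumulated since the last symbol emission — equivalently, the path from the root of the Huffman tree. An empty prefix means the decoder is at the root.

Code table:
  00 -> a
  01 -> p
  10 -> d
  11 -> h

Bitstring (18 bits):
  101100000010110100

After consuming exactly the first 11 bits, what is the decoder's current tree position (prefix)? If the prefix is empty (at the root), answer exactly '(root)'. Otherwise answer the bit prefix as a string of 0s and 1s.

Answer: 1

Derivation:
Bit 0: prefix='1' (no match yet)
Bit 1: prefix='10' -> emit 'd', reset
Bit 2: prefix='1' (no match yet)
Bit 3: prefix='11' -> emit 'h', reset
Bit 4: prefix='0' (no match yet)
Bit 5: prefix='00' -> emit 'a', reset
Bit 6: prefix='0' (no match yet)
Bit 7: prefix='00' -> emit 'a', reset
Bit 8: prefix='0' (no match yet)
Bit 9: prefix='00' -> emit 'a', reset
Bit 10: prefix='1' (no match yet)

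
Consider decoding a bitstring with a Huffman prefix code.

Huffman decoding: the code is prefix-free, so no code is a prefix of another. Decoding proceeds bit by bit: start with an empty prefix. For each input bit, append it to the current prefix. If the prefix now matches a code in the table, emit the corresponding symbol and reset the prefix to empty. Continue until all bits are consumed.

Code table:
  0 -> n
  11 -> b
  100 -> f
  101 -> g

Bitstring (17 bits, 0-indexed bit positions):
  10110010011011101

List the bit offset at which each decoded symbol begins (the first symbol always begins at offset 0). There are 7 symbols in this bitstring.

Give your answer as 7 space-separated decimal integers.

Answer: 0 3 6 9 11 12 14

Derivation:
Bit 0: prefix='1' (no match yet)
Bit 1: prefix='10' (no match yet)
Bit 2: prefix='101' -> emit 'g', reset
Bit 3: prefix='1' (no match yet)
Bit 4: prefix='10' (no match yet)
Bit 5: prefix='100' -> emit 'f', reset
Bit 6: prefix='1' (no match yet)
Bit 7: prefix='10' (no match yet)
Bit 8: prefix='100' -> emit 'f', reset
Bit 9: prefix='1' (no match yet)
Bit 10: prefix='11' -> emit 'b', reset
Bit 11: prefix='0' -> emit 'n', reset
Bit 12: prefix='1' (no match yet)
Bit 13: prefix='11' -> emit 'b', reset
Bit 14: prefix='1' (no match yet)
Bit 15: prefix='10' (no match yet)
Bit 16: prefix='101' -> emit 'g', reset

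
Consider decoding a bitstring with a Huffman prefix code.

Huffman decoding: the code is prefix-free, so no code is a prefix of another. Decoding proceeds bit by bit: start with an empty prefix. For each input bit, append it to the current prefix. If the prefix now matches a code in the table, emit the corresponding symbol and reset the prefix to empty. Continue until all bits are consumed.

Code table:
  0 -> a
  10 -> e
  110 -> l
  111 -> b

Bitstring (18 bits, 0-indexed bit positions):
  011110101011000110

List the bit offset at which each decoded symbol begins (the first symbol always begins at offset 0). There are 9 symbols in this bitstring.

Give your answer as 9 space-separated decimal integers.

Bit 0: prefix='0' -> emit 'a', reset
Bit 1: prefix='1' (no match yet)
Bit 2: prefix='11' (no match yet)
Bit 3: prefix='111' -> emit 'b', reset
Bit 4: prefix='1' (no match yet)
Bit 5: prefix='10' -> emit 'e', reset
Bit 6: prefix='1' (no match yet)
Bit 7: prefix='10' -> emit 'e', reset
Bit 8: prefix='1' (no match yet)
Bit 9: prefix='10' -> emit 'e', reset
Bit 10: prefix='1' (no match yet)
Bit 11: prefix='11' (no match yet)
Bit 12: prefix='110' -> emit 'l', reset
Bit 13: prefix='0' -> emit 'a', reset
Bit 14: prefix='0' -> emit 'a', reset
Bit 15: prefix='1' (no match yet)
Bit 16: prefix='11' (no match yet)
Bit 17: prefix='110' -> emit 'l', reset

Answer: 0 1 4 6 8 10 13 14 15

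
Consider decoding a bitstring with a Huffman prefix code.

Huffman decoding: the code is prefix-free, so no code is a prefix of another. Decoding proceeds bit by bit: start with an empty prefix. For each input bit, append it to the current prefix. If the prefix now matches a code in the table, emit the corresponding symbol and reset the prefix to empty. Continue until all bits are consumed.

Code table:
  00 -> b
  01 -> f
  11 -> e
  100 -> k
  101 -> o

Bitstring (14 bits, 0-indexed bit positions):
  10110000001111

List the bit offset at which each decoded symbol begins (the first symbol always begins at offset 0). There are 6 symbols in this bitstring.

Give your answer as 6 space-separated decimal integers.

Answer: 0 3 6 8 10 12

Derivation:
Bit 0: prefix='1' (no match yet)
Bit 1: prefix='10' (no match yet)
Bit 2: prefix='101' -> emit 'o', reset
Bit 3: prefix='1' (no match yet)
Bit 4: prefix='10' (no match yet)
Bit 5: prefix='100' -> emit 'k', reset
Bit 6: prefix='0' (no match yet)
Bit 7: prefix='00' -> emit 'b', reset
Bit 8: prefix='0' (no match yet)
Bit 9: prefix='00' -> emit 'b', reset
Bit 10: prefix='1' (no match yet)
Bit 11: prefix='11' -> emit 'e', reset
Bit 12: prefix='1' (no match yet)
Bit 13: prefix='11' -> emit 'e', reset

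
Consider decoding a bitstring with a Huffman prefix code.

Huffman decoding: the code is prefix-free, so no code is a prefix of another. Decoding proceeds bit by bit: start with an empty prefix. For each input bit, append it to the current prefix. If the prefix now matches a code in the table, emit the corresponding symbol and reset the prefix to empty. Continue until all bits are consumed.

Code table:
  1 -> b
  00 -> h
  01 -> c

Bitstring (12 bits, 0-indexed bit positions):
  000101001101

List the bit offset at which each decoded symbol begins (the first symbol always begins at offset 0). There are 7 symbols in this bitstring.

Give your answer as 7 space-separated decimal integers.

Bit 0: prefix='0' (no match yet)
Bit 1: prefix='00' -> emit 'h', reset
Bit 2: prefix='0' (no match yet)
Bit 3: prefix='01' -> emit 'c', reset
Bit 4: prefix='0' (no match yet)
Bit 5: prefix='01' -> emit 'c', reset
Bit 6: prefix='0' (no match yet)
Bit 7: prefix='00' -> emit 'h', reset
Bit 8: prefix='1' -> emit 'b', reset
Bit 9: prefix='1' -> emit 'b', reset
Bit 10: prefix='0' (no match yet)
Bit 11: prefix='01' -> emit 'c', reset

Answer: 0 2 4 6 8 9 10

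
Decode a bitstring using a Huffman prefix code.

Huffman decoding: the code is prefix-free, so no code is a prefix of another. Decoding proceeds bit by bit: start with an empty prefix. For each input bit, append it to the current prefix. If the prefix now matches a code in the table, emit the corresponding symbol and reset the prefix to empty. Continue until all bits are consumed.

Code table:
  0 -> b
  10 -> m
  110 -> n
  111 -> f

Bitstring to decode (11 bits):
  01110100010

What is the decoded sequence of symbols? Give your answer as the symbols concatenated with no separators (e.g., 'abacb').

Answer: bfbmbbm

Derivation:
Bit 0: prefix='0' -> emit 'b', reset
Bit 1: prefix='1' (no match yet)
Bit 2: prefix='11' (no match yet)
Bit 3: prefix='111' -> emit 'f', reset
Bit 4: prefix='0' -> emit 'b', reset
Bit 5: prefix='1' (no match yet)
Bit 6: prefix='10' -> emit 'm', reset
Bit 7: prefix='0' -> emit 'b', reset
Bit 8: prefix='0' -> emit 'b', reset
Bit 9: prefix='1' (no match yet)
Bit 10: prefix='10' -> emit 'm', reset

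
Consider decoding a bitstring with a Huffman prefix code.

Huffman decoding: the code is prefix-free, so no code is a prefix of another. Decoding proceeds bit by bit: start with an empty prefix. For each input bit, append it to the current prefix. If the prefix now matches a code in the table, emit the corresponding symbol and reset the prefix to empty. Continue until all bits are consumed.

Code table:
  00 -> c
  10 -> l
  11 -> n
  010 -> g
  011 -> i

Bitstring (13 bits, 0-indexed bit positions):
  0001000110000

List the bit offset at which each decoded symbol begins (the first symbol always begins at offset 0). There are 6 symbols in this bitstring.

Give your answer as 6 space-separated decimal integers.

Answer: 0 2 5 7 9 11

Derivation:
Bit 0: prefix='0' (no match yet)
Bit 1: prefix='00' -> emit 'c', reset
Bit 2: prefix='0' (no match yet)
Bit 3: prefix='01' (no match yet)
Bit 4: prefix='010' -> emit 'g', reset
Bit 5: prefix='0' (no match yet)
Bit 6: prefix='00' -> emit 'c', reset
Bit 7: prefix='1' (no match yet)
Bit 8: prefix='11' -> emit 'n', reset
Bit 9: prefix='0' (no match yet)
Bit 10: prefix='00' -> emit 'c', reset
Bit 11: prefix='0' (no match yet)
Bit 12: prefix='00' -> emit 'c', reset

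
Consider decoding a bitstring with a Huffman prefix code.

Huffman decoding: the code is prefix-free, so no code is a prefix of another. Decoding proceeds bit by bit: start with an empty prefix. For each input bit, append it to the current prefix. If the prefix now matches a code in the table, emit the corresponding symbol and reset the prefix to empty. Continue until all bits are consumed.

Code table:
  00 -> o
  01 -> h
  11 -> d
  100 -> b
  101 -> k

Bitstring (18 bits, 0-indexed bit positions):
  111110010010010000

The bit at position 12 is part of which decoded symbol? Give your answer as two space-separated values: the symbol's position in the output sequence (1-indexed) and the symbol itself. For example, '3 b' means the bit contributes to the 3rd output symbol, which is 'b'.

Bit 0: prefix='1' (no match yet)
Bit 1: prefix='11' -> emit 'd', reset
Bit 2: prefix='1' (no match yet)
Bit 3: prefix='11' -> emit 'd', reset
Bit 4: prefix='1' (no match yet)
Bit 5: prefix='10' (no match yet)
Bit 6: prefix='100' -> emit 'b', reset
Bit 7: prefix='1' (no match yet)
Bit 8: prefix='10' (no match yet)
Bit 9: prefix='100' -> emit 'b', reset
Bit 10: prefix='1' (no match yet)
Bit 11: prefix='10' (no match yet)
Bit 12: prefix='100' -> emit 'b', reset
Bit 13: prefix='1' (no match yet)
Bit 14: prefix='10' (no match yet)
Bit 15: prefix='100' -> emit 'b', reset
Bit 16: prefix='0' (no match yet)

Answer: 5 b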